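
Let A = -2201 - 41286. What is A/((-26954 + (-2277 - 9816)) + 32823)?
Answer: 43487/6224 ≈ 6.9870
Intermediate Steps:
A = -43487
A/((-26954 + (-2277 - 9816)) + 32823) = -43487/((-26954 + (-2277 - 9816)) + 32823) = -43487/((-26954 - 12093) + 32823) = -43487/(-39047 + 32823) = -43487/(-6224) = -43487*(-1/6224) = 43487/6224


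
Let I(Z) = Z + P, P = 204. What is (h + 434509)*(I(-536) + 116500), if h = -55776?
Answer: 43996655144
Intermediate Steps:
I(Z) = 204 + Z (I(Z) = Z + 204 = 204 + Z)
(h + 434509)*(I(-536) + 116500) = (-55776 + 434509)*((204 - 536) + 116500) = 378733*(-332 + 116500) = 378733*116168 = 43996655144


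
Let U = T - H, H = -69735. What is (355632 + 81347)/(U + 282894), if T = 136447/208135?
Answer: 90950624165/73394573362 ≈ 1.2392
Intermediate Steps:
T = 136447/208135 (T = 136447*(1/208135) = 136447/208135 ≈ 0.65557)
U = 14514430672/208135 (U = 136447/208135 - 1*(-69735) = 136447/208135 + 69735 = 14514430672/208135 ≈ 69736.)
(355632 + 81347)/(U + 282894) = (355632 + 81347)/(14514430672/208135 + 282894) = 436979/(73394573362/208135) = 436979*(208135/73394573362) = 90950624165/73394573362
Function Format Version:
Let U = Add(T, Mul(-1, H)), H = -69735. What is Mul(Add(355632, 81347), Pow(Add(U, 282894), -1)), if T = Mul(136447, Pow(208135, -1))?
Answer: Rational(90950624165, 73394573362) ≈ 1.2392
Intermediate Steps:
T = Rational(136447, 208135) (T = Mul(136447, Rational(1, 208135)) = Rational(136447, 208135) ≈ 0.65557)
U = Rational(14514430672, 208135) (U = Add(Rational(136447, 208135), Mul(-1, -69735)) = Add(Rational(136447, 208135), 69735) = Rational(14514430672, 208135) ≈ 69736.)
Mul(Add(355632, 81347), Pow(Add(U, 282894), -1)) = Mul(Add(355632, 81347), Pow(Add(Rational(14514430672, 208135), 282894), -1)) = Mul(436979, Pow(Rational(73394573362, 208135), -1)) = Mul(436979, Rational(208135, 73394573362)) = Rational(90950624165, 73394573362)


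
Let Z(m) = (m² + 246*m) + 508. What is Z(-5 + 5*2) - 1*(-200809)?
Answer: 202572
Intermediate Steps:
Z(m) = 508 + m² + 246*m
Z(-5 + 5*2) - 1*(-200809) = (508 + (-5 + 5*2)² + 246*(-5 + 5*2)) - 1*(-200809) = (508 + (-5 + 10)² + 246*(-5 + 10)) + 200809 = (508 + 5² + 246*5) + 200809 = (508 + 25 + 1230) + 200809 = 1763 + 200809 = 202572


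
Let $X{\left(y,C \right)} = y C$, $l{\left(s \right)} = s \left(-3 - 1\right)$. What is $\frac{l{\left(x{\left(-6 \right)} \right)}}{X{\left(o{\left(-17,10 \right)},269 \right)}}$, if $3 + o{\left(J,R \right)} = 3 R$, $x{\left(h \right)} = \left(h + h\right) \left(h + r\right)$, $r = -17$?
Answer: $- \frac{368}{2421} \approx -0.152$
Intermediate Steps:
$x{\left(h \right)} = 2 h \left(-17 + h\right)$ ($x{\left(h \right)} = \left(h + h\right) \left(h - 17\right) = 2 h \left(-17 + h\right)$)
$o{\left(J,R \right)} = -3 + 3 R$
$l{\left(s \right)} = - 4 s$ ($l{\left(s \right)} = s \left(-4\right) = - 4 s$)
$X{\left(y,C \right)} = C y$
$\frac{l{\left(x{\left(-6 \right)} \right)}}{X{\left(o{\left(-17,10 \right)},269 \right)}} = \frac{\left(-4\right) 2 \left(-6\right) \left(-17 - 6\right)}{269 \left(-3 + 3 \cdot 10\right)} = \frac{\left(-4\right) 2 \left(-6\right) \left(-23\right)}{269 \left(-3 + 30\right)} = \frac{\left(-4\right) 276}{269 \cdot 27} = - \frac{1104}{7263} = \left(-1104\right) \frac{1}{7263} = - \frac{368}{2421}$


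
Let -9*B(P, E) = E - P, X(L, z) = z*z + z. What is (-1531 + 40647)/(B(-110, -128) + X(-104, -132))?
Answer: 19558/8647 ≈ 2.2618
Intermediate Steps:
X(L, z) = z + z² (X(L, z) = z² + z = z + z²)
B(P, E) = -E/9 + P/9 (B(P, E) = -(E - P)/9 = -E/9 + P/9)
(-1531 + 40647)/(B(-110, -128) + X(-104, -132)) = (-1531 + 40647)/((-⅑*(-128) + (⅑)*(-110)) - 132*(1 - 132)) = 39116/((128/9 - 110/9) - 132*(-131)) = 39116/(2 + 17292) = 39116/17294 = 39116*(1/17294) = 19558/8647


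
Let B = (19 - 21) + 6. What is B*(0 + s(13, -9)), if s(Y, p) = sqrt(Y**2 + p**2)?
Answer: 20*sqrt(10) ≈ 63.246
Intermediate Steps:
B = 4 (B = -2 + 6 = 4)
B*(0 + s(13, -9)) = 4*(0 + sqrt(13**2 + (-9)**2)) = 4*(0 + sqrt(169 + 81)) = 4*(0 + sqrt(250)) = 4*(0 + 5*sqrt(10)) = 4*(5*sqrt(10)) = 20*sqrt(10)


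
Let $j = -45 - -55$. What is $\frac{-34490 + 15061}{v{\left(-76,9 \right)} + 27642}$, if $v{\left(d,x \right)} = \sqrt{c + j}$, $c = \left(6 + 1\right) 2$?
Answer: $- \frac{89509403}{127346690} + \frac{19429 \sqrt{6}}{382040070} \approx -0.70275$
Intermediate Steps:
$j = 10$ ($j = -45 + 55 = 10$)
$c = 14$ ($c = 7 \cdot 2 = 14$)
$v{\left(d,x \right)} = 2 \sqrt{6}$ ($v{\left(d,x \right)} = \sqrt{14 + 10} = \sqrt{24} = 2 \sqrt{6}$)
$\frac{-34490 + 15061}{v{\left(-76,9 \right)} + 27642} = \frac{-34490 + 15061}{2 \sqrt{6} + 27642} = - \frac{19429}{27642 + 2 \sqrt{6}}$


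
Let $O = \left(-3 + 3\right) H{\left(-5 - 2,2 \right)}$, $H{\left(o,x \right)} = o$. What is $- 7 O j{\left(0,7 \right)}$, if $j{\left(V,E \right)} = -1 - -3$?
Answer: $0$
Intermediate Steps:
$j{\left(V,E \right)} = 2$ ($j{\left(V,E \right)} = -1 + 3 = 2$)
$O = 0$ ($O = \left(-3 + 3\right) \left(-5 - 2\right) = 0 \left(-5 - 2\right) = 0 \left(-7\right) = 0$)
$- 7 O j{\left(0,7 \right)} = \left(-7\right) 0 \cdot 2 = 0 \cdot 2 = 0$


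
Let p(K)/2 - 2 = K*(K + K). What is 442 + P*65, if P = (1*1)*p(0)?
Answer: 702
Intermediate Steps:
p(K) = 4 + 4*K**2 (p(K) = 4 + 2*(K*(K + K)) = 4 + 2*(K*(2*K)) = 4 + 2*(2*K**2) = 4 + 4*K**2)
P = 4 (P = (1*1)*(4 + 4*0**2) = 1*(4 + 4*0) = 1*(4 + 0) = 1*4 = 4)
442 + P*65 = 442 + 4*65 = 442 + 260 = 702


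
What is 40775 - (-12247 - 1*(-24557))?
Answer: 28465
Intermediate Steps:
40775 - (-12247 - 1*(-24557)) = 40775 - (-12247 + 24557) = 40775 - 1*12310 = 40775 - 12310 = 28465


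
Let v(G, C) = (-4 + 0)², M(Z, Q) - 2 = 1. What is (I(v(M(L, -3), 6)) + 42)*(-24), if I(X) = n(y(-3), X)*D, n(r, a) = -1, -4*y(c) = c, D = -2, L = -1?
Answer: -1056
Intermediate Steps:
M(Z, Q) = 3 (M(Z, Q) = 2 + 1 = 3)
y(c) = -c/4
v(G, C) = 16 (v(G, C) = (-4)² = 16)
I(X) = 2 (I(X) = -1*(-2) = 2)
(I(v(M(L, -3), 6)) + 42)*(-24) = (2 + 42)*(-24) = 44*(-24) = -1056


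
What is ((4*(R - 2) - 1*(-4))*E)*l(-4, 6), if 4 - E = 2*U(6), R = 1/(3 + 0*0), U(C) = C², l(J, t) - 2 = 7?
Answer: 1632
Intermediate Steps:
l(J, t) = 9 (l(J, t) = 2 + 7 = 9)
R = ⅓ (R = 1/(3 + 0) = 1/3 = ⅓ ≈ 0.33333)
E = -68 (E = 4 - 2*6² = 4 - 2*36 = 4 - 1*72 = 4 - 72 = -68)
((4*(R - 2) - 1*(-4))*E)*l(-4, 6) = ((4*(⅓ - 2) - 1*(-4))*(-68))*9 = ((4*(-5/3) + 4)*(-68))*9 = ((-20/3 + 4)*(-68))*9 = -8/3*(-68)*9 = (544/3)*9 = 1632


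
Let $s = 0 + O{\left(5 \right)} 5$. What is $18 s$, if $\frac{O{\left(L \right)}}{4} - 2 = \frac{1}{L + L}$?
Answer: $756$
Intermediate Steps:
$O{\left(L \right)} = 8 + \frac{2}{L}$ ($O{\left(L \right)} = 8 + \frac{4}{L + L} = 8 + \frac{4}{2 L} = 8 + 4 \frac{1}{2 L} = 8 + \frac{2}{L}$)
$s = 42$ ($s = 0 + \left(8 + \frac{2}{5}\right) 5 = 0 + \frac{42}{5} \cdot 5 = 0 + 42 = 42$)
$18 s = 18 \cdot 42 = 756$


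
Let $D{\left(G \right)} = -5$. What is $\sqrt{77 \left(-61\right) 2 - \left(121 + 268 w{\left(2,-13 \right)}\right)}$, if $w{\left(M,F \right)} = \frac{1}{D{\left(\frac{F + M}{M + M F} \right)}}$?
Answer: $\frac{i \sqrt{236535}}{5} \approx 97.27 i$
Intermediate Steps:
$w{\left(M,F \right)} = - \frac{1}{5}$ ($w{\left(M,F \right)} = \frac{1}{-5} = - \frac{1}{5}$)
$\sqrt{77 \left(-61\right) 2 - \left(121 + 268 w{\left(2,-13 \right)}\right)} = \sqrt{77 \left(-61\right) 2 - \frac{337}{5}} = \sqrt{\left(-4697\right) 2 + \left(\frac{268}{5} - 121\right)} = \sqrt{-9394 - \frac{337}{5}} = \sqrt{- \frac{47307}{5}} = \frac{i \sqrt{236535}}{5}$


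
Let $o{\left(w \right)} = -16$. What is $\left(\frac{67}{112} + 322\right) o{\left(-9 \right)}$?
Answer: $- \frac{36131}{7} \approx -5161.6$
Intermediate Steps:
$\left(\frac{67}{112} + 322\right) o{\left(-9 \right)} = \left(\frac{67}{112} + 322\right) \left(-16\right) = \frac{36131}{112} \left(-16\right) = - \frac{36131}{7}$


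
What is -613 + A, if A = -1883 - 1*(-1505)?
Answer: -991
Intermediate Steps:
A = -378 (A = -1883 + 1505 = -378)
-613 + A = -613 - 378 = -991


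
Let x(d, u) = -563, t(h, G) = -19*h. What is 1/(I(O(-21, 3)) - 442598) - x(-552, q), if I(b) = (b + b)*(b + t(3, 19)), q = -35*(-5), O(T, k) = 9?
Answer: 249669105/443462 ≈ 563.00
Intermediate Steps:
q = 175
I(b) = 2*b*(-57 + b) (I(b) = (b + b)*(b - 19*3) = (2*b)*(b - 57) = (2*b)*(-57 + b) = 2*b*(-57 + b))
1/(I(O(-21, 3)) - 442598) - x(-552, q) = 1/(2*9*(-57 + 9) - 442598) - 1*(-563) = 1/(2*9*(-48) - 442598) + 563 = 1/(-864 - 442598) + 563 = 1/(-443462) + 563 = -1/443462 + 563 = 249669105/443462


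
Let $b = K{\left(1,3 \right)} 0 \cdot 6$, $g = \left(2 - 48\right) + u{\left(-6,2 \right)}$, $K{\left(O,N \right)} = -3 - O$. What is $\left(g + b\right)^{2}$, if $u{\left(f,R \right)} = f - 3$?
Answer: $3025$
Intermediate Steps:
$u{\left(f,R \right)} = -3 + f$ ($u{\left(f,R \right)} = f - 3 = -3 + f$)
$g = -55$ ($g = \left(2 - 48\right) - 9 = -46 - 9 = -55$)
$b = 0$ ($b = \left(-3 - 1\right) 0 \cdot 6 = \left(-4\right) 0 \cdot 6 = 0 \cdot 6 = 0$)
$\left(g + b\right)^{2} = \left(-55 + 0\right)^{2} = \left(-55\right)^{2} = 3025$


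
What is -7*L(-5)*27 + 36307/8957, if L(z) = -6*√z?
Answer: 36307/8957 + 1134*I*√5 ≈ 4.0535 + 2535.7*I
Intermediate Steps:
-7*L(-5)*27 + 36307/8957 = -(-42)*√(-5)*27 + 36307/8957 = -(-42)*I*√5*27 + 36307*(1/8957) = -(-42)*I*√5*27 + 36307/8957 = (42*I*√5)*27 + 36307/8957 = 1134*I*√5 + 36307/8957 = 36307/8957 + 1134*I*√5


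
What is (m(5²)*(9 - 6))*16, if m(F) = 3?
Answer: 144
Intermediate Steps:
(m(5²)*(9 - 6))*16 = (3*(9 - 6))*16 = (3*3)*16 = 9*16 = 144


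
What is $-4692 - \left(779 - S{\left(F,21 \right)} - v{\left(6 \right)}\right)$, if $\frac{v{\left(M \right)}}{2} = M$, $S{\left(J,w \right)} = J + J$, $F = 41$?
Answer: $-5377$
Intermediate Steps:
$S{\left(J,w \right)} = 2 J$
$v{\left(M \right)} = 2 M$
$-4692 - \left(779 - S{\left(F,21 \right)} - v{\left(6 \right)}\right) = -4692 + \left(\left(\left(2 \cdot 6 + 92\right) + 2 \cdot 41\right) - 871\right) = -4692 + \left(\left(\left(12 + 92\right) + 82\right) - 871\right) = -4692 + \left(\left(104 + 82\right) - 871\right) = -4692 + \left(186 - 871\right) = -4692 - 685 = -5377$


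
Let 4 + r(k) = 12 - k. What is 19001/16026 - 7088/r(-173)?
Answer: -110153107/2900706 ≈ -37.975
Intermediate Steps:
r(k) = 8 - k (r(k) = -4 + (12 - k) = 8 - k)
19001/16026 - 7088/r(-173) = 19001/16026 - 7088/(8 - 1*(-173)) = 19001*(1/16026) - 7088/(8 + 173) = 19001/16026 - 7088/181 = -110153107/2900706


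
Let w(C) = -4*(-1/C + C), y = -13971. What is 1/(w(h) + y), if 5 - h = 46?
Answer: -41/566091 ≈ -7.2427e-5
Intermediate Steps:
h = -41 (h = 5 - 1*46 = 5 - 46 = -41)
w(C) = -4*C + 4/C (w(C) = -4*(C - 1/C) = -4*C + 4/C)
1/(w(h) + y) = 1/((-4*(-41) + 4/(-41)) - 13971) = 1/((164 + 4*(-1/41)) - 13971) = 1/((164 - 4/41) - 13971) = 1/(6720/41 - 13971) = 1/(-566091/41) = -41/566091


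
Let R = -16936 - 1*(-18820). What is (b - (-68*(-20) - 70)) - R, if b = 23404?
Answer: 20230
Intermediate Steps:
R = 1884 (R = -16936 + 18820 = 1884)
(b - (-68*(-20) - 70)) - R = (23404 - (-68*(-20) - 70)) - 1*1884 = (23404 - (1360 - 70)) - 1884 = (23404 - 1*1290) - 1884 = (23404 - 1290) - 1884 = 22114 - 1884 = 20230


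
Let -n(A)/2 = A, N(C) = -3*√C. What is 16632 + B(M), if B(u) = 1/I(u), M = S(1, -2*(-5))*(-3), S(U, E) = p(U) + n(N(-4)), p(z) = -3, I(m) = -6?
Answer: 99791/6 ≈ 16632.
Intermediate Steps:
n(A) = -2*A
S(U, E) = -3 + 12*I (S(U, E) = -3 - (-6)*√(-4) = -3 - (-6)*2*I = -3 - (-12)*I = -3 + 12*I)
M = 9 - 36*I (M = (-3 + 12*I)*(-3) = 9 - 36*I ≈ 9.0 - 36.0*I)
B(u) = -⅙ (B(u) = 1/(-6) = -⅙)
16632 + B(M) = 16632 - ⅙ = 99791/6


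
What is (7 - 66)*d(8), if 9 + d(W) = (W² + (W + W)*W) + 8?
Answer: -11269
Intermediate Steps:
d(W) = -1 + 3*W² (d(W) = -9 + ((W² + (W + W)*W) + 8) = -9 + ((W² + (2*W)*W) + 8) = -9 + ((W² + 2*W²) + 8) = -9 + (3*W² + 8) = -9 + (8 + 3*W²) = -1 + 3*W²)
(7 - 66)*d(8) = (7 - 66)*(-1 + 3*8²) = -59*(-1 + 3*64) = -59*(-1 + 192) = -59*191 = -11269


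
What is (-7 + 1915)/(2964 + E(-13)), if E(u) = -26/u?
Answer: 954/1483 ≈ 0.64329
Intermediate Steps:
(-7 + 1915)/(2964 + E(-13)) = (-7 + 1915)/(2964 - 26/(-13)) = 1908/(2964 - 26*(-1/13)) = 1908/(2964 + 2) = 1908/2966 = 1908*(1/2966) = 954/1483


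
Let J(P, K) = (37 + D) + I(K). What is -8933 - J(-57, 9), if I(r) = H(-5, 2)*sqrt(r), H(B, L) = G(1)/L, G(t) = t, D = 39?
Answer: -18021/2 ≈ -9010.5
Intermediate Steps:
H(B, L) = 1/L
I(r) = sqrt(r)/2
J(P, K) = 76 + sqrt(K)/2 (J(P, K) = (37 + 39) + sqrt(K)/2 = 76 + sqrt(K)/2)
-8933 - J(-57, 9) = -8933 - (76 + sqrt(9)/2) = -8933 - (76 + (1/2)*3) = -8933 - (76 + 3/2) = -8933 - 1*155/2 = -8933 - 155/2 = -18021/2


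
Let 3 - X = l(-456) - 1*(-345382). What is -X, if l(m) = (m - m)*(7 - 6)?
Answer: 345379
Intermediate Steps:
l(m) = 0 (l(m) = 0*1 = 0)
X = -345379 (X = 3 - (0 - 1*(-345382)) = 3 - (0 + 345382) = 3 - 1*345382 = 3 - 345382 = -345379)
-X = -1*(-345379) = 345379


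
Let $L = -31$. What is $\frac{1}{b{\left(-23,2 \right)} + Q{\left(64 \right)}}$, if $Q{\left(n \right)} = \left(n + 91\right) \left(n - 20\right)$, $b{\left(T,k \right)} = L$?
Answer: $\frac{1}{6789} \approx 0.0001473$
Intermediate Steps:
$b{\left(T,k \right)} = -31$
$Q{\left(n \right)} = \left(-20 + n\right) \left(91 + n\right)$ ($Q{\left(n \right)} = \left(91 + n\right) \left(-20 + n\right) = \left(-20 + n\right) \left(91 + n\right)$)
$\frac{1}{b{\left(-23,2 \right)} + Q{\left(64 \right)}} = \frac{1}{-31 + \left(-1820 + 64^{2} + 71 \cdot 64\right)} = \frac{1}{-31 + \left(-1820 + 4096 + 4544\right)} = \frac{1}{-31 + 6820} = \frac{1}{6789}$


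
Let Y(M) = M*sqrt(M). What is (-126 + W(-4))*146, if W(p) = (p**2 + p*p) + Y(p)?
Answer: -13724 - 1168*I ≈ -13724.0 - 1168.0*I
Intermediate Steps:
Y(M) = M**(3/2)
W(p) = p**(3/2) + 2*p**2 (W(p) = (p**2 + p*p) + p**(3/2) = (p**2 + p**2) + p**(3/2) = 2*p**2 + p**(3/2) = p**(3/2) + 2*p**2)
(-126 + W(-4))*146 = (-126 + ((-4)**(3/2) + 2*(-4)**2))*146 = (-126 + (-8*I + 2*16))*146 = (-126 + (-8*I + 32))*146 = (-126 + (32 - 8*I))*146 = (-94 - 8*I)*146 = -13724 - 1168*I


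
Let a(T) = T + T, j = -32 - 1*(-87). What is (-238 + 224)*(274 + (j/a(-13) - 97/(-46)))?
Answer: -1146936/299 ≈ -3835.9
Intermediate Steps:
j = 55 (j = -32 + 87 = 55)
a(T) = 2*T
(-238 + 224)*(274 + (j/a(-13) - 97/(-46))) = (-238 + 224)*(274 + (55/((2*(-13))) - 97/(-46))) = -14*(274 + (55/(-26) - 97*(-1/46))) = -14*(274 + (55*(-1/26) + 97/46)) = -14*(274 + (-55/26 + 97/46)) = -14*(274 - 2/299) = -14*81924/299 = -1146936/299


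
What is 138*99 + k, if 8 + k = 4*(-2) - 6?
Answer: 13640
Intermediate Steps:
k = -22 (k = -8 + (4*(-2) - 6) = -8 + (-8 - 6) = -8 - 14 = -22)
138*99 + k = 138*99 - 22 = 13662 - 22 = 13640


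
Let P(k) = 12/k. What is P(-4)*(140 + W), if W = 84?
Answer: -672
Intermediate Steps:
P(-4)*(140 + W) = (12/(-4))*(140 + 84) = (12*(-¼))*224 = -3*224 = -672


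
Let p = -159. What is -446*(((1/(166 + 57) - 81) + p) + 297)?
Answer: -25424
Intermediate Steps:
-446*(((1/(166 + 57) - 81) + p) + 297) = -446*(((1/(166 + 57) - 81) - 159) + 297) = -446*(((1/223 - 81) - 159) + 297) = -446*((-18062/223 - 159) + 297) = -446*(-53519/223 + 297) = -446*12712/223 = -25424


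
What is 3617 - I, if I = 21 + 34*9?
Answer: 3290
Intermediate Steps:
I = 327 (I = 21 + 306 = 327)
3617 - I = 3617 - 1*327 = 3617 - 327 = 3290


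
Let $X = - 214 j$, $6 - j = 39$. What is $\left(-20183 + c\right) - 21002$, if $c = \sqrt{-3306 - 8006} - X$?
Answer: $-48247 + 4 i \sqrt{707} \approx -48247.0 + 106.36 i$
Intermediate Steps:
$j = -33$ ($j = 6 - 39 = -33$)
$X = 7062$ ($X = \left(-214\right) \left(-33\right) = 7062$)
$c = -7062 + 4 i \sqrt{707}$ ($c = \sqrt{-3306 - 8006} - 7062 = \sqrt{-11312} - 7062 = 4 i \sqrt{707} - 7062 = -7062 + 4 i \sqrt{707} \approx -7062.0 + 106.36 i$)
$\left(-20183 + c\right) - 21002 = \left(-20183 - \left(7062 - 4 i \sqrt{707}\right)\right) - 21002 = \left(-27245 + 4 i \sqrt{707}\right) - 21002 = -48247 + 4 i \sqrt{707}$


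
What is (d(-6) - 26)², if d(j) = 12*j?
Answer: 9604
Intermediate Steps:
(d(-6) - 26)² = (12*(-6) - 26)² = (-72 - 26)² = (-98)² = 9604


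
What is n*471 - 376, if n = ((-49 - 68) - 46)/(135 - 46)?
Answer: -110237/89 ≈ -1238.6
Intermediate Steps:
n = -163/89 (n = (-117 - 46)/89 = -163*1/89 = -163/89 ≈ -1.8315)
n*471 - 376 = -163/89*471 - 376 = -76773/89 - 376 = -110237/89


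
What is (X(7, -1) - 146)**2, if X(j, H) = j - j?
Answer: 21316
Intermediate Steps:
X(j, H) = 0
(X(7, -1) - 146)**2 = (0 - 146)**2 = (-146)**2 = 21316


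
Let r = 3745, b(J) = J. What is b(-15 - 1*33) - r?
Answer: -3793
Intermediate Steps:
b(-15 - 1*33) - r = (-15 - 1*33) - 1*3745 = (-15 - 33) - 3745 = -48 - 3745 = -3793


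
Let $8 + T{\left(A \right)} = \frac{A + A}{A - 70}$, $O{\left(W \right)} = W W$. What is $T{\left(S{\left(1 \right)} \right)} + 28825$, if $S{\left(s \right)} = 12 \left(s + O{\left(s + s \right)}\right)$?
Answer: $28805$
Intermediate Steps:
$O{\left(W \right)} = W^{2}$
$S{\left(s \right)} = 12 s + 48 s^{2}$ ($S{\left(s \right)} = 12 \left(s + \left(s + s\right)^{2}\right) = 12 \left(s + \left(2 s\right)^{2}\right) = 12 \left(s + 4 s^{2}\right) = 12 s + 48 s^{2}$)
$T{\left(A \right)} = -8 + \frac{2 A}{-70 + A}$ ($T{\left(A \right)} = -8 + \frac{A + A}{A - 70} = -8 + \frac{2 A}{-70 + A}$)
$T{\left(S{\left(1 \right)} \right)} + 28825 = \frac{2 \left(280 - 3 \cdot 12 \cdot 1 \left(1 + 4 \cdot 1\right)\right)}{-70 + 12 \cdot 1 \left(1 + 4 \cdot 1\right)} + 28825 = \frac{2 \left(280 - 3 \cdot 12 \cdot 1 \left(1 + 4\right)\right)}{-70 + 12 \cdot 1 \left(1 + 4\right)} + 28825 = \frac{2 \left(280 - 3 \cdot 12 \cdot 1 \cdot 5\right)}{-70 + 12 \cdot 1 \cdot 5} + 28825 = \frac{2 \left(280 - 180\right)}{-70 + 60} + 28825 = \frac{2 \left(280 - 180\right)}{-10} + 28825 = 2 \left(- \frac{1}{10}\right) 100 + 28825 = -20 + 28825 = 28805$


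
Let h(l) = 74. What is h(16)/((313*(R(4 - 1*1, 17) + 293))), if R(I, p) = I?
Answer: 1/1252 ≈ 0.00079872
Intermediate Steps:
h(16)/((313*(R(4 - 1*1, 17) + 293))) = 74/((313*((4 - 1*1) + 293))) = 74/((313*((4 - 1) + 293))) = 74/((313*(3 + 293))) = 74/((313*296)) = 74/92648 = 74*(1/92648) = 1/1252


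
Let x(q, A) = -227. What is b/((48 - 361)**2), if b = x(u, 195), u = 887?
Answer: -227/97969 ≈ -0.0023171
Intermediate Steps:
b = -227
b/((48 - 361)**2) = -227/(48 - 361)**2 = -227/((-313)**2) = -227/97969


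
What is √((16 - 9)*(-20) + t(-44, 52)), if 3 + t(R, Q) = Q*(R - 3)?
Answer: I*√2587 ≈ 50.863*I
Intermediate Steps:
t(R, Q) = -3 + Q*(-3 + R) (t(R, Q) = -3 + Q*(R - 3) = -3 + Q*(-3 + R))
√((16 - 9)*(-20) + t(-44, 52)) = √((16 - 9)*(-20) + (-3 - 3*52 + 52*(-44))) = √(7*(-20) + (-3 - 156 - 2288)) = √(-140 - 2447) = √(-2587) = I*√2587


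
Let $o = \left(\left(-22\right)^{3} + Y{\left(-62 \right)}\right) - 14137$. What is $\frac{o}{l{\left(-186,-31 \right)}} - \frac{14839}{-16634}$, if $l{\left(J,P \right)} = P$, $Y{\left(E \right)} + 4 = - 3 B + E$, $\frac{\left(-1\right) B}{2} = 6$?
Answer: $\frac{413232719}{515654} \approx 801.38$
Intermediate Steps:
$B = -12$ ($B = \left(-2\right) 6 = -12$)
$Y{\left(E \right)} = 32 + E$ ($Y{\left(E \right)} = -4 + \left(\left(-3\right) \left(-12\right) + E\right) = -4 + \left(36 + E\right) = 32 + E$)
$o = -24815$ ($o = \left(\left(-22\right)^{3} + \left(32 - 62\right)\right) - 14137 = \left(-10648 - 30\right) - 14137 = -10678 - 14137 = -24815$)
$\frac{o}{l{\left(-186,-31 \right)}} - \frac{14839}{-16634} = - \frac{24815}{-31} - \frac{14839}{-16634} = \left(-24815\right) \left(- \frac{1}{31}\right) - - \frac{14839}{16634} = \frac{24815}{31} + \frac{14839}{16634} = \frac{413232719}{515654}$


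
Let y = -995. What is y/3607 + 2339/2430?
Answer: 6018923/8765010 ≈ 0.68670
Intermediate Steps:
y/3607 + 2339/2430 = -995/3607 + 2339/2430 = 6018923/8765010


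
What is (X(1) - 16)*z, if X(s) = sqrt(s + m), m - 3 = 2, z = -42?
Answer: 672 - 42*sqrt(6) ≈ 569.12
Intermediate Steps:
m = 5 (m = 3 + 2 = 5)
X(s) = sqrt(5 + s) (X(s) = sqrt(s + 5) = sqrt(5 + s))
(X(1) - 16)*z = (sqrt(5 + 1) - 16)*(-42) = (sqrt(6) - 16)*(-42) = (-16 + sqrt(6))*(-42) = 672 - 42*sqrt(6)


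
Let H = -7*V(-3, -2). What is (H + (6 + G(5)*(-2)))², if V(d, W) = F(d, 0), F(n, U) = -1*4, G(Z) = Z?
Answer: 576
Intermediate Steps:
F(n, U) = -4
V(d, W) = -4
H = 28 (H = -7*(-4) = -1*(-28) = 28)
(H + (6 + G(5)*(-2)))² = (28 + (6 + 5*(-2)))² = (28 + (6 - 10))² = (28 - 4)² = 24² = 576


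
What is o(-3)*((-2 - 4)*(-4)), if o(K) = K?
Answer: -72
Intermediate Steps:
o(-3)*((-2 - 4)*(-4)) = -3*(-2 - 4)*(-4) = -(-18)*(-4) = -3*24 = -72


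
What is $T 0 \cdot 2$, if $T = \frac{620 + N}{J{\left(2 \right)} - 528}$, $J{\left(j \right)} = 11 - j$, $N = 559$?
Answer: $0$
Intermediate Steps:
$T = - \frac{393}{173}$ ($T = \frac{620 + 559}{\left(11 - 2\right) - 528} = \frac{1179}{\left(11 - 2\right) - 528} = \frac{1179}{9 - 528} = \frac{1179}{-519} = 1179 \left(- \frac{1}{519}\right) = - \frac{393}{173} \approx -2.2717$)
$T 0 \cdot 2 = - \frac{393 \cdot 0 \cdot 2}{173} = \left(- \frac{393}{173}\right) 0 = 0$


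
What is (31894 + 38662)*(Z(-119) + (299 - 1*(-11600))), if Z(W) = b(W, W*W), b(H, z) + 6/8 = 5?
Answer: 839845707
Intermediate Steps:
b(H, z) = 17/4 (b(H, z) = -¾ + 5 = 17/4)
Z(W) = 17/4
(31894 + 38662)*(Z(-119) + (299 - 1*(-11600))) = (31894 + 38662)*(17/4 + (299 - 1*(-11600))) = 70556*(17/4 + (299 + 11600)) = 70556*(17/4 + 11899) = 70556*(47613/4) = 839845707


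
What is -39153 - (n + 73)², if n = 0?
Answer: -44482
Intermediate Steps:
-39153 - (n + 73)² = -39153 - (0 + 73)² = -39153 - 1*73² = -39153 - 1*5329 = -39153 - 5329 = -44482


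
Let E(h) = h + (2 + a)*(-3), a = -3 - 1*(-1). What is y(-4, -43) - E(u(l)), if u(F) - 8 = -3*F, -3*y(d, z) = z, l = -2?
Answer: ⅓ ≈ 0.33333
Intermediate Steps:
a = -2 (a = -3 + 1 = -2)
y(d, z) = -z/3
u(F) = 8 - 3*F
E(h) = h (E(h) = h + (2 - 2)*(-3) = h + 0*(-3) = h + 0 = h)
y(-4, -43) - E(u(l)) = -⅓*(-43) - (8 - 3*(-2)) = 43/3 - (8 + 6) = 43/3 - 1*14 = 43/3 - 14 = ⅓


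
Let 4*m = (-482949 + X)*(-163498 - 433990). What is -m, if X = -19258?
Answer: -75015664004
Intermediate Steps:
m = 75015664004 (m = ((-482949 - 19258)*(-163498 - 433990))/4 = (-502207*(-597488))/4 = (¼)*300062656016 = 75015664004)
-m = -1*75015664004 = -75015664004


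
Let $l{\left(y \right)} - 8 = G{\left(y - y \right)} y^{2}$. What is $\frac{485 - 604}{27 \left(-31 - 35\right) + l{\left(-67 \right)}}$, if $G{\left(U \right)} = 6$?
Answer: $- \frac{7}{1480} \approx -0.0047297$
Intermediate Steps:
$l{\left(y \right)} = 8 + 6 y^{2}$
$\frac{485 - 604}{27 \left(-31 - 35\right) + l{\left(-67 \right)}} = \frac{485 - 604}{27 \left(-31 - 35\right) + \left(8 + 6 \left(-67\right)^{2}\right)} = - \frac{119}{27 \left(-66\right) + \left(8 + 6 \cdot 4489\right)} = - \frac{119}{-1782 + \left(8 + 26934\right)} = - \frac{119}{-1782 + 26942} = - \frac{119}{25160} = \left(-119\right) \frac{1}{25160} = - \frac{7}{1480}$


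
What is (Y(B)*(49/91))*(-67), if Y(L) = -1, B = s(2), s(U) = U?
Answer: 469/13 ≈ 36.077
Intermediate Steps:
B = 2
(Y(B)*(49/91))*(-67) = -49/91*(-67) = -1*7/13*(-67) = -7/13*(-67) = 469/13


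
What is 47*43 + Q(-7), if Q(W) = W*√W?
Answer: 2021 - 7*I*√7 ≈ 2021.0 - 18.52*I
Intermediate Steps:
Q(W) = W^(3/2)
47*43 + Q(-7) = 47*43 + (-7)^(3/2) = 2021 - 7*I*√7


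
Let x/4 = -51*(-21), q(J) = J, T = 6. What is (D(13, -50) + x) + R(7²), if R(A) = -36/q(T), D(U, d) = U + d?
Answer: 4241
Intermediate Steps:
R(A) = -6 (R(A) = -36/6 = -36*⅙ = -6)
x = 4284 (x = 4*(-51*(-21)) = 4*1071 = 4284)
(D(13, -50) + x) + R(7²) = ((13 - 50) + 4284) - 6 = (-37 + 4284) - 6 = 4247 - 6 = 4241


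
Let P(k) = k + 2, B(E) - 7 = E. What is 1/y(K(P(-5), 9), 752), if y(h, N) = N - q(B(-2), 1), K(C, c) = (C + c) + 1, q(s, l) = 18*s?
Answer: 1/662 ≈ 0.0015106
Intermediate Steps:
B(E) = 7 + E
P(k) = 2 + k
K(C, c) = 1 + C + c
y(h, N) = -90 + N (y(h, N) = N - 18*(7 - 2) = N - 18*5 = N - 1*90 = N - 90 = -90 + N)
1/y(K(P(-5), 9), 752) = 1/(-90 + 752) = 1/662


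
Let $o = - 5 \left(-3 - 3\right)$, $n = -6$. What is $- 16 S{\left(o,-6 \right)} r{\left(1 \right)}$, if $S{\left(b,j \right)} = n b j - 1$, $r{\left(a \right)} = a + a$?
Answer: $-34528$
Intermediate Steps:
$r{\left(a \right)} = 2 a$
$o = 30$ ($o = \left(-5\right) \left(-6\right) = 30$)
$S{\left(b,j \right)} = -1 - 6 b j$ ($S{\left(b,j \right)} = - 6 b j - 1 = -1 - 6 b j$)
$- 16 S{\left(o,-6 \right)} r{\left(1 \right)} = - 16 \left(-1 - 180 \left(-6\right)\right) 2 \cdot 1 = - 16 \left(-1 + 1080\right) 2 = \left(-16\right) 1079 \cdot 2 = \left(-17264\right) 2 = -34528$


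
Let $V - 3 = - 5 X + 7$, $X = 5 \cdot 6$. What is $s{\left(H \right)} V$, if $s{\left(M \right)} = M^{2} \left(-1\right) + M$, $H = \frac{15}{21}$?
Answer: $- \frac{200}{7} \approx -28.571$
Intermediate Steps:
$H = \frac{5}{7}$ ($H = 15 \cdot \frac{1}{21} = \frac{5}{7} \approx 0.71429$)
$X = 30$
$V = -140$ ($V = 3 + \left(\left(-5\right) 30 + 7\right) = 3 + \left(-150 + 7\right) = 3 - 143 = -140$)
$s{\left(M \right)} = M - M^{2}$ ($s{\left(M \right)} = - M^{2} + M = M - M^{2}$)
$s{\left(H \right)} V = \frac{5 \left(1 - \frac{5}{7}\right)}{7} \left(-140\right) = \frac{5}{7} \cdot \frac{2}{7} \left(-140\right) = \frac{10}{49} \left(-140\right) = - \frac{200}{7}$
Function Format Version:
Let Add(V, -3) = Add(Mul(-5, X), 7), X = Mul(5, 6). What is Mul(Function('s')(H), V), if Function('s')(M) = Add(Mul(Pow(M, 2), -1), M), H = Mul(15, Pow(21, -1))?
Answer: Rational(-200, 7) ≈ -28.571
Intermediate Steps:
H = Rational(5, 7) (H = Mul(15, Rational(1, 21)) = Rational(5, 7) ≈ 0.71429)
X = 30
V = -140 (V = Add(3, Add(Mul(-5, 30), 7)) = Add(3, Add(-150, 7)) = Add(3, -143) = -140)
Function('s')(M) = Add(M, Mul(-1, Pow(M, 2))) (Function('s')(M) = Add(Mul(-1, Pow(M, 2)), M) = Add(M, Mul(-1, Pow(M, 2))))
Mul(Function('s')(H), V) = Mul(Mul(Rational(5, 7), Add(1, Mul(-1, Rational(5, 7)))), -140) = Mul(Mul(Rational(5, 7), Add(1, Rational(-5, 7))), -140) = Mul(Mul(Rational(5, 7), Rational(2, 7)), -140) = Mul(Rational(10, 49), -140) = Rational(-200, 7)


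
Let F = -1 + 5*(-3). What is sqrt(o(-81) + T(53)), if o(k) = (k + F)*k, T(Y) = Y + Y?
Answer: sqrt(7963) ≈ 89.236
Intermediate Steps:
T(Y) = 2*Y
F = -16 (F = -1 - 15 = -16)
o(k) = k*(-16 + k) (o(k) = (k - 16)*k = (-16 + k)*k = k*(-16 + k))
sqrt(o(-81) + T(53)) = sqrt(-81*(-16 - 81) + 2*53) = sqrt(-81*(-97) + 106) = sqrt(7857 + 106) = sqrt(7963)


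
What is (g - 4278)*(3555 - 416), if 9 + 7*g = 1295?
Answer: -89963740/7 ≈ -1.2852e+7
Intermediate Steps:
g = 1286/7 (g = -9/7 + (⅐)*1295 = -9/7 + 185 = 1286/7 ≈ 183.71)
(g - 4278)*(3555 - 416) = (1286/7 - 4278)*(3555 - 416) = -28660/7*3139 = -89963740/7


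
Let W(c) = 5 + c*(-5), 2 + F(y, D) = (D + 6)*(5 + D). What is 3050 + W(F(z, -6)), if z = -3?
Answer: 3065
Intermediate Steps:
F(y, D) = -2 + (5 + D)*(6 + D) (F(y, D) = -2 + (D + 6)*(5 + D) = -2 + (6 + D)*(5 + D) = -2 + (5 + D)*(6 + D))
W(c) = 5 - 5*c
3050 + W(F(z, -6)) = 3050 + (5 - 5*(28 + (-6)² + 11*(-6))) = 3050 + (5 - 5*(28 + 36 - 66)) = 3050 + (5 - 5*(-2)) = 3050 + (5 + 10) = 3050 + 15 = 3065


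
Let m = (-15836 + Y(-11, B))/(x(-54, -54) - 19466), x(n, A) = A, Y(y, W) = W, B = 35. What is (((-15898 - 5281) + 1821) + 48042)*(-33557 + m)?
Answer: -4697125752469/4880 ≈ -9.6253e+8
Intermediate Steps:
m = 15801/19520 (m = (-15836 + 35)/(-54 - 19466) = -15801/(-19520) = -15801*(-1/19520) = 15801/19520 ≈ 0.80948)
(((-15898 - 5281) + 1821) + 48042)*(-33557 + m) = (((-15898 - 5281) + 1821) + 48042)*(-33557 + 15801/19520) = ((-21179 + 1821) + 48042)*(-655016839/19520) = (-19358 + 48042)*(-655016839/19520) = 28684*(-655016839/19520) = -4697125752469/4880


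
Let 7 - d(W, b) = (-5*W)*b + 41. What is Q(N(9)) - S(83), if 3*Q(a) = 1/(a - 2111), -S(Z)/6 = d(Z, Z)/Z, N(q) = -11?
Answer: 1314362473/528378 ≈ 2487.5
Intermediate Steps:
d(W, b) = -34 + 5*W*b (d(W, b) = 7 - ((-5*W)*b + 41) = 7 - (-5*W*b + 41) = 7 - (41 - 5*W*b) = 7 + (-41 + 5*W*b) = -34 + 5*W*b)
S(Z) = -6*(-34 + 5*Z²)/Z (S(Z) = -6*(-34 + 5*Z*Z)/Z = -6*(-34 + 5*Z²)/Z)
Q(a) = 1/(3*(-2111 + a)) (Q(a) = 1/(3*(a - 2111)) = 1/(3*(-2111 + a)))
Q(N(9)) - S(83) = 1/(3*(-2111 - 11)) - (-30*83 + 204/83) = (⅓)/(-2122) - (-2490 + 204*(1/83)) = (⅓)*(-1/2122) - (-2490 + 204/83) = -1/6366 - 1*(-206466/83) = -1/6366 + 206466/83 = 1314362473/528378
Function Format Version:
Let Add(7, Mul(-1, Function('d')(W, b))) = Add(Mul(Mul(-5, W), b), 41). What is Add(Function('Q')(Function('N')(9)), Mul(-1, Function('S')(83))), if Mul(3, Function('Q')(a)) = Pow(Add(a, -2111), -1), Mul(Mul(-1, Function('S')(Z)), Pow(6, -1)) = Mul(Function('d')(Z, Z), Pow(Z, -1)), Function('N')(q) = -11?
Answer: Rational(1314362473, 528378) ≈ 2487.5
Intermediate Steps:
Function('d')(W, b) = Add(-34, Mul(5, W, b)) (Function('d')(W, b) = Add(7, Mul(-1, Add(Mul(Mul(-5, W), b), 41))) = Add(7, Mul(-1, Add(Mul(-5, W, b), 41))) = Add(7, Mul(-1, Add(41, Mul(-5, W, b)))) = Add(7, Add(-41, Mul(5, W, b))) = Add(-34, Mul(5, W, b)))
Function('S')(Z) = Mul(-6, Pow(Z, -1), Add(-34, Mul(5, Pow(Z, 2)))) (Function('S')(Z) = Mul(-6, Mul(Add(-34, Mul(5, Z, Z)), Pow(Z, -1))) = Mul(-6, Mul(Add(-34, Mul(5, Pow(Z, 2))), Pow(Z, -1))) = Mul(-6, Mul(Pow(Z, -1), Add(-34, Mul(5, Pow(Z, 2))))) = Mul(-6, Pow(Z, -1), Add(-34, Mul(5, Pow(Z, 2)))))
Function('Q')(a) = Mul(Rational(1, 3), Pow(Add(-2111, a), -1)) (Function('Q')(a) = Mul(Rational(1, 3), Pow(Add(a, -2111), -1)) = Mul(Rational(1, 3), Pow(Add(-2111, a), -1)))
Add(Function('Q')(Function('N')(9)), Mul(-1, Function('S')(83))) = Add(Mul(Rational(1, 3), Pow(Add(-2111, -11), -1)), Mul(-1, Add(Mul(-30, 83), Mul(204, Pow(83, -1))))) = Add(Mul(Rational(1, 3), Pow(-2122, -1)), Mul(-1, Add(-2490, Mul(204, Rational(1, 83))))) = Add(Mul(Rational(1, 3), Rational(-1, 2122)), Mul(-1, Add(-2490, Rational(204, 83)))) = Add(Rational(-1, 6366), Mul(-1, Rational(-206466, 83))) = Add(Rational(-1, 6366), Rational(206466, 83)) = Rational(1314362473, 528378)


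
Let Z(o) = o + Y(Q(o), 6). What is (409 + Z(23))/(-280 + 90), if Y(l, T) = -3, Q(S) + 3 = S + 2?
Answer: -429/190 ≈ -2.2579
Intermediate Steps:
Q(S) = -1 + S (Q(S) = -3 + (S + 2) = -3 + (2 + S) = -1 + S)
Z(o) = -3 + o (Z(o) = o - 3 = -3 + o)
(409 + Z(23))/(-280 + 90) = (409 + (-3 + 23))/(-280 + 90) = (409 + 20)/(-190) = 429*(-1/190) = -429/190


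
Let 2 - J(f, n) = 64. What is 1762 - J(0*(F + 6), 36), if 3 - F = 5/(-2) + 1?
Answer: 1824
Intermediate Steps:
F = 9/2 (F = 3 - (5/(-2) + 1) = 3 - (-½*5 + 1) = 3 - (-5/2 + 1) = 3 - 1*(-3/2) = 3 + 3/2 = 9/2 ≈ 4.5000)
J(f, n) = -62 (J(f, n) = 2 - 1*64 = 2 - 64 = -62)
1762 - J(0*(F + 6), 36) = 1762 - 1*(-62) = 1762 + 62 = 1824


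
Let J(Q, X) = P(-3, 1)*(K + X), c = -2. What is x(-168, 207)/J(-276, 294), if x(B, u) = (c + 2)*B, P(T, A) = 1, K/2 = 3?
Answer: 0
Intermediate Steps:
K = 6 (K = 2*3 = 6)
x(B, u) = 0 (x(B, u) = (-2 + 2)*B = 0*B = 0)
J(Q, X) = 6 + X (J(Q, X) = 1*(6 + X) = 6 + X)
x(-168, 207)/J(-276, 294) = 0/(6 + 294) = 0/300 = 0*(1/300) = 0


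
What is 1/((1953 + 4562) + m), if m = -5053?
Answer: 1/1462 ≈ 0.00068399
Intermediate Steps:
1/((1953 + 4562) + m) = 1/((1953 + 4562) - 5053) = 1/(6515 - 5053) = 1/1462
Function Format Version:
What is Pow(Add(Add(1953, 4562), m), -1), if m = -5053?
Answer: Rational(1, 1462) ≈ 0.00068399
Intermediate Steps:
Pow(Add(Add(1953, 4562), m), -1) = Pow(Add(Add(1953, 4562), -5053), -1) = Pow(Add(6515, -5053), -1) = Pow(1462, -1) = Rational(1, 1462)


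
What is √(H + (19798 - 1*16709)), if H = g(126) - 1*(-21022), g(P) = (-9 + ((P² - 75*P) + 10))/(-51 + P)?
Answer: 4*√340266/15 ≈ 155.55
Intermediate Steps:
g(P) = (1 + P² - 75*P)/(-51 + P) (g(P) = (-9 + (10 + P² - 75*P))/(-51 + P) = (1 + P² - 75*P)/(-51 + P))
H = 1583077/75 (H = (1 + 126² - 75*126)/(-51 + 126) - 1*(-21022) = (1 + 15876 - 9450)/75 + 21022 = (1/75)*6427 + 21022 = 6427/75 + 21022 = 1583077/75 ≈ 21108.)
√(H + (19798 - 1*16709)) = √(1583077/75 + (19798 - 1*16709)) = √(1583077/75 + (19798 - 16709)) = √(1583077/75 + 3089) = √(1814752/75) = 4*√340266/15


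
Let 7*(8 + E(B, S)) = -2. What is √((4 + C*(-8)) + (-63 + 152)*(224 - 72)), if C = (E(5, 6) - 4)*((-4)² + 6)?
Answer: 2*√192255/7 ≈ 125.28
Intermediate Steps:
E(B, S) = -58/7 (E(B, S) = -8 + (⅐)*(-2) = -8 - 2/7 = -58/7)
C = -1892/7 (C = (-58/7 - 4)*((-4)² + 6) = -86*(16 + 6)/7 = -86/7*22 = -1892/7 ≈ -270.29)
√((4 + C*(-8)) + (-63 + 152)*(224 - 72)) = √((4 - 1892/7*(-8)) + (-63 + 152)*(224 - 72)) = √((4 + 15136/7) + 89*152) = √(15164/7 + 13528) = √(109860/7) = 2*√192255/7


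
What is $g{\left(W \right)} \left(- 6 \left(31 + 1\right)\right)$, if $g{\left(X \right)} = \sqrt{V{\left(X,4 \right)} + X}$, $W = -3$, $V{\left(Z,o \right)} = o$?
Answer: $-192$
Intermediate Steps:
$g{\left(X \right)} = \sqrt{4 + X}$
$g{\left(W \right)} \left(- 6 \left(31 + 1\right)\right) = \sqrt{4 - 3} \left(- 6 \left(31 + 1\right)\right) = \sqrt{1} \left(\left(-6\right) 32\right) = 1 \left(-192\right) = -192$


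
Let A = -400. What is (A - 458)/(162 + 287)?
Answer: -858/449 ≈ -1.9109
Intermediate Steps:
(A - 458)/(162 + 287) = (-400 - 458)/(162 + 287) = -858/449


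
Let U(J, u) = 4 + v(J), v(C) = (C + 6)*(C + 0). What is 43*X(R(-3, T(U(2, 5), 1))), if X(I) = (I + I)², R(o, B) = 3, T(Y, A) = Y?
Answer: 1548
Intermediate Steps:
v(C) = C*(6 + C) (v(C) = (6 + C)*C = C*(6 + C))
U(J, u) = 4 + J*(6 + J)
X(I) = 4*I² (X(I) = (2*I)² = 4*I²)
43*X(R(-3, T(U(2, 5), 1))) = 43*(4*3²) = 43*(4*9) = 43*36 = 1548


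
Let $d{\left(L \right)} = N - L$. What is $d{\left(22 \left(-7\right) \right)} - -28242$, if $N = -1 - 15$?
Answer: $28380$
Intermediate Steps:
$N = -16$ ($N = -1 - 15 = -16$)
$d{\left(L \right)} = -16 - L$
$d{\left(22 \left(-7\right) \right)} - -28242 = \left(-16 - 22 \left(-7\right)\right) - -28242 = \left(-16 - -154\right) + 28242 = \left(-16 + 154\right) + 28242 = 138 + 28242 = 28380$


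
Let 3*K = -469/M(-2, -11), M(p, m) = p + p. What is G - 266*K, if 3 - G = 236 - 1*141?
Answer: -62929/6 ≈ -10488.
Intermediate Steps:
M(p, m) = 2*p
K = 469/12 (K = (-469/(2*(-2)))/3 = (-469/(-4))/3 = (-469*(-1/4))/3 = (1/3)*(469/4) = 469/12 ≈ 39.083)
G = -92 (G = 3 - (236 - 1*141) = 3 - (236 - 141) = 3 - 1*95 = 3 - 95 = -92)
G - 266*K = -92 - 266*469/12 = -92 - 62377/6 = -62929/6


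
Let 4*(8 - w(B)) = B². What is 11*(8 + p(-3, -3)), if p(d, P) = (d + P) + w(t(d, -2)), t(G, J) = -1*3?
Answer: 341/4 ≈ 85.250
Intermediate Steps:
t(G, J) = -3
w(B) = 8 - B²/4
p(d, P) = 23/4 + P + d (p(d, P) = (d + P) + (8 - ¼*(-3)²) = (P + d) + (8 - ¼*9) = (P + d) + (8 - 9/4) = (P + d) + 23/4 = 23/4 + P + d)
11*(8 + p(-3, -3)) = 11*(8 + (23/4 - 3 - 3)) = 11*(8 - ¼) = 11*(31/4) = 341/4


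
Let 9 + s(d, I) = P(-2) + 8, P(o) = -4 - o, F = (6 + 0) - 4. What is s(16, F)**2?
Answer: 9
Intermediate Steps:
F = 2 (F = 6 - 4 = 2)
s(d, I) = -3 (s(d, I) = -9 + ((-4 - 1*(-2)) + 8) = -9 + ((-4 + 2) + 8) = -9 + (-2 + 8) = -9 + 6 = -3)
s(16, F)**2 = (-3)**2 = 9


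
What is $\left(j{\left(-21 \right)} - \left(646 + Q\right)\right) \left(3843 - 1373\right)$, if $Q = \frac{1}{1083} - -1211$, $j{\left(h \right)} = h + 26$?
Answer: $- \frac{260743210}{57} \approx -4.5744 \cdot 10^{6}$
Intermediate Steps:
$j{\left(h \right)} = 26 + h$
$Q = \frac{1311514}{1083}$ ($Q = \frac{1}{1083} + 1211 = \frac{1311514}{1083} \approx 1211.0$)
$\left(j{\left(-21 \right)} - \left(646 + Q\right)\right) \left(3843 - 1373\right) = \left(\left(26 - 21\right) - \frac{2011132}{1083}\right) \left(3843 - 1373\right) = \left(5 - \frac{2011132}{1083}\right) 2470 = \left(- \frac{2005717}{1083}\right) 2470 = - \frac{260743210}{57}$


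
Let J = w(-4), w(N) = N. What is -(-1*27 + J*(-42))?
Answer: -141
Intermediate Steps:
J = -4
-(-1*27 + J*(-42)) = -(-1*27 - 4*(-42)) = -(-27 + 168) = -1*141 = -141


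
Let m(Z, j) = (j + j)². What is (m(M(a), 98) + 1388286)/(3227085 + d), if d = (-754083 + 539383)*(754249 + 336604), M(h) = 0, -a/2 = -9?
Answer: -1426702/234202912015 ≈ -6.0917e-6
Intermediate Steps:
a = 18 (a = -2*(-9) = 18)
m(Z, j) = 4*j² (m(Z, j) = (2*j)² = 4*j²)
d = -234206139100 (d = -214700*1090853 = -234206139100)
(m(M(a), 98) + 1388286)/(3227085 + d) = (4*98² + 1388286)/(3227085 - 234206139100) = (4*9604 + 1388286)/(-234202912015) = (38416 + 1388286)*(-1/234202912015) = 1426702*(-1/234202912015) = -1426702/234202912015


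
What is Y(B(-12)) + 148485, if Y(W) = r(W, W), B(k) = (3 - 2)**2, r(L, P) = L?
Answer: 148486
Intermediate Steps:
B(k) = 1 (B(k) = 1**2 = 1)
Y(W) = W
Y(B(-12)) + 148485 = 1 + 148485 = 148486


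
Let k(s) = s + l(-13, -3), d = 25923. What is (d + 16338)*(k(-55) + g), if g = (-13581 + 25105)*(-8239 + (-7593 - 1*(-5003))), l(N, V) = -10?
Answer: -5273896455321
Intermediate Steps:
k(s) = -10 + s (k(s) = s - 10 = -10 + s)
g = -124793396 (g = 11524*(-8239 + (-7593 + 5003)) = 11524*(-8239 - 2590) = 11524*(-10829) = -124793396)
(d + 16338)*(k(-55) + g) = (25923 + 16338)*((-10 - 55) - 124793396) = 42261*(-65 - 124793396) = 42261*(-124793461) = -5273896455321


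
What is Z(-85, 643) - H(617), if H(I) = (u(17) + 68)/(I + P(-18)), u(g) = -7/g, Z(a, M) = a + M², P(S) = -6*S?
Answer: 5094710151/12325 ≈ 4.1336e+5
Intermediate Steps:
H(I) = 1149/(17*(108 + I)) (H(I) = (-7/17 + 68)/(I - 6*(-18)) = (-7*1/17 + 68)/(I + 108) = (-7/17 + 68)/(108 + I) = 1149/(17*(108 + I)))
Z(-85, 643) - H(617) = (-85 + 643²) - 1149/(17*(108 + 617)) = (-85 + 413449) - 1149/(17*725) = 413364 - 1149/(17*725) = 413364 - 1*1149/12325 = 413364 - 1149/12325 = 5094710151/12325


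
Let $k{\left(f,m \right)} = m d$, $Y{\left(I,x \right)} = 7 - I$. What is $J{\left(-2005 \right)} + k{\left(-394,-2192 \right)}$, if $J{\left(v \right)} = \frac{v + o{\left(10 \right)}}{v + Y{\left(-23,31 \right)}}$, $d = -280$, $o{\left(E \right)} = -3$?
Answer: $\frac{1212178008}{1975} \approx 6.1376 \cdot 10^{5}$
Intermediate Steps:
$k{\left(f,m \right)} = - 280 m$ ($k{\left(f,m \right)} = m \left(-280\right) = - 280 m$)
$J{\left(v \right)} = \frac{-3 + v}{30 + v}$ ($J{\left(v \right)} = \frac{v - 3}{v + \left(7 - -23\right)} = \frac{-3 + v}{v + \left(7 + 23\right)} = \frac{-3 + v}{v + 30} = \frac{-3 + v}{30 + v}$)
$J{\left(-2005 \right)} + k{\left(-394,-2192 \right)} = \frac{-3 - 2005}{30 - 2005} - -613760 = \frac{1}{-1975} \left(-2008\right) + 613760 = \left(- \frac{1}{1975}\right) \left(-2008\right) + 613760 = \frac{2008}{1975} + 613760 = \frac{1212178008}{1975}$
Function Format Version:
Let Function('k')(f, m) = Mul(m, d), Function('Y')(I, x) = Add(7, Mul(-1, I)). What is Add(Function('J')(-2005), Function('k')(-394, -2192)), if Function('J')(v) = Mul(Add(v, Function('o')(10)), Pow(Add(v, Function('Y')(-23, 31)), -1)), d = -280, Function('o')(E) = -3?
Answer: Rational(1212178008, 1975) ≈ 6.1376e+5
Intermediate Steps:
Function('k')(f, m) = Mul(-280, m) (Function('k')(f, m) = Mul(m, -280) = Mul(-280, m))
Function('J')(v) = Mul(Pow(Add(30, v), -1), Add(-3, v)) (Function('J')(v) = Mul(Add(v, -3), Pow(Add(v, Add(7, Mul(-1, -23))), -1)) = Mul(Add(-3, v), Pow(Add(v, Add(7, 23)), -1)) = Mul(Add(-3, v), Pow(Add(v, 30), -1)) = Mul(Add(-3, v), Pow(Add(30, v), -1)) = Mul(Pow(Add(30, v), -1), Add(-3, v)))
Add(Function('J')(-2005), Function('k')(-394, -2192)) = Add(Mul(Pow(Add(30, -2005), -1), Add(-3, -2005)), Mul(-280, -2192)) = Add(Mul(Pow(-1975, -1), -2008), 613760) = Add(Mul(Rational(-1, 1975), -2008), 613760) = Add(Rational(2008, 1975), 613760) = Rational(1212178008, 1975)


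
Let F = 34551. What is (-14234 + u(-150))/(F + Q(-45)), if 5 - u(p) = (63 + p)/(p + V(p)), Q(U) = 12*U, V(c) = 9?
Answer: -668792/1598517 ≈ -0.41838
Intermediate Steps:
u(p) = 5 - (63 + p)/(9 + p) (u(p) = 5 - (63 + p)/(p + 9) = 5 - (63 + p)/(9 + p))
(-14234 + u(-150))/(F + Q(-45)) = (-14234 + 2*(-9 + 2*(-150))/(9 - 150))/(34551 + 12*(-45)) = (-14234 + 2*(-9 - 300)/(-141))/(34551 - 540) = (-14234 + 2*(-1/141)*(-309))/34011 = (-14234 + 206/47)*(1/34011) = -668792/47*1/34011 = -668792/1598517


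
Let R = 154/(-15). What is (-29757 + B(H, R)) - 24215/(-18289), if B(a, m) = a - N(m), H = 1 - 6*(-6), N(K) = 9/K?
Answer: -83700360195/2816506 ≈ -29718.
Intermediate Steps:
R = -154/15 (R = 154*(-1/15) = -154/15 ≈ -10.267)
H = 37 (H = 1 + 36 = 37)
B(a, m) = a - 9/m
(-29757 + B(H, R)) - 24215/(-18289) = (-29757 + (37 - 9/(-154/15))) - 24215/(-18289) = (-29757 + (37 - 9*(-15/154))) - 24215*(-1/18289) = (-29757 + (37 + 135/154)) + 24215/18289 = (-29757 + 5833/154) + 24215/18289 = -4576745/154 + 24215/18289 = -83700360195/2816506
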